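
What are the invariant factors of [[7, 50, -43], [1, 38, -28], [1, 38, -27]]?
(x - 6)^3

The Jordan structure of A has elementary divisors (x - 6)^3. Arranging the block sizes at each eigenvalue in decreasing order and taking row products gives the invariant factors.

Invariant factors (smallest first, each dividing the next): (x - 6)^3.

Check: the last factor (x - 6)^3 is the minimal polynomial, and the product (x - 6)^3 is the characteristic polynomial.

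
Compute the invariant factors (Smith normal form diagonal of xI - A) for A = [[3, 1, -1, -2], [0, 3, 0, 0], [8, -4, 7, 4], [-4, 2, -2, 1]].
The Jordan structure of A has elementary divisors (x - 3)^2, (x - 3), (x - 5). Arranging the block sizes at each eigenvalue in decreasing order and taking row products gives the invariant factors.

Invariant factors (smallest first, each dividing the next): x - 3, (x - 5)(x - 3)^2.

Check: the last factor (x - 5)(x - 3)^2 is the minimal polynomial, and the product (x - 5)(x - 3)^3 is the characteristic polynomial.

x - 3, (x - 5)(x - 3)^2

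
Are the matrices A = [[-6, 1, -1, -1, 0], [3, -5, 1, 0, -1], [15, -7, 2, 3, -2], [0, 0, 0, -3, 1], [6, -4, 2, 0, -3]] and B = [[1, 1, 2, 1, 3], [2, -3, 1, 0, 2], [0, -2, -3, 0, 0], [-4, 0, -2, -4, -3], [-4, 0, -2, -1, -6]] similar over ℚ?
Yes.

Two matrices over a field are similar if and only if they have the same invariant factors.

Both A and B have characteristic polynomial (x + 3)^5 and minimal polynomial (x + 3)^3. Computing further, both have invariant factors (x + 3)^2, (x + 3)^3. Hence A and B are similar.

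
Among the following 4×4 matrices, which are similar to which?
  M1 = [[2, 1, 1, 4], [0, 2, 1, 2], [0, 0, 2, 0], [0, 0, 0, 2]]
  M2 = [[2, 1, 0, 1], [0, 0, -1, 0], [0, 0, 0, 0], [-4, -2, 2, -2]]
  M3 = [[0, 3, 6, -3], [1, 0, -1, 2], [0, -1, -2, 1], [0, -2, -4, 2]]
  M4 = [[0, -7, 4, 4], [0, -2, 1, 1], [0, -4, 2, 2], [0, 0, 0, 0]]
2 classes: {M1}, {M2, M3, M4}

Characteristic polynomials: χ_{M1} = (x - 2)^4, χ_{M2} = x^4, χ_{M3} = x^4, χ_{M4} = x^4.

{M1}: invariant factors x - 2, (x - 2)^3.

{M2, M3, M4}: invariant factors x, x^3.

Matrices are similar if and only if their invariant-factor lists agree; the partition into similarity classes is {M1}, {M2, M3, M4}.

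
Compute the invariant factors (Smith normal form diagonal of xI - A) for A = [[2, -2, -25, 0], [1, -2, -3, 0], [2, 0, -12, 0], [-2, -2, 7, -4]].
The Jordan structure of A has elementary divisors (x + 4)^3, (x + 4). Arranging the block sizes at each eigenvalue in decreasing order and taking row products gives the invariant factors.

Invariant factors (smallest first, each dividing the next): x + 4, (x + 4)^3.

Check: the last factor (x + 4)^3 is the minimal polynomial, and the product (x + 4)^4 is the characteristic polynomial.

x + 4, (x + 4)^3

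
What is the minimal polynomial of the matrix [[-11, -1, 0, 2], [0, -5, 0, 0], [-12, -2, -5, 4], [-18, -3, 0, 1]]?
The characteristic polynomial factors as (x + 5)^4. The minimal polynomial is ∏(x - λ)^{k_λ} where k_λ is the size of the largest Jordan block at λ.

For λ = -5: rank(A + 5I) = 1, and the largest Jordan block has size 2 (the smallest k with rank((A + 5I)^k) = rank((A + 5I)^(k+1))).

So m_A(x) = (x + 5)^2.

m_A(x) = (x + 5)^2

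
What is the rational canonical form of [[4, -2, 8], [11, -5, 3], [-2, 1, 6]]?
The invariant factors of A (the non-unit diagonal entries of the Smith normal form of xI - A over ℚ[x]) are (x - 4)(x^2 - x + 5), each dividing the next. The characteristic polynomial is their product, (x - 4)(x^2 - x + 5).

The rational canonical form is the block-diagonal matrix of companion matrices C(f_i):
R = [[0, 0, 20], [1, 0, -9], [0, 1, 5]].

Note the characteristic polynomial does not split into linear factors over ℚ, so A has no Jordan form over ℚ; the rational canonical form exists over any field.

R = [[0, 0, 20], [1, 0, -9], [0, 1, 5]]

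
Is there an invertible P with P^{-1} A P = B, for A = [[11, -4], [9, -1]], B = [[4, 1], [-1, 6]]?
Two matrices over a field are similar if and only if they have the same invariant factors.

Both A and B have characteristic polynomial (x - 5)^2 and minimal polynomial (x - 5)^2. Computing further, both have invariant factors (x - 5)^2. Hence A and B are similar.

Yes.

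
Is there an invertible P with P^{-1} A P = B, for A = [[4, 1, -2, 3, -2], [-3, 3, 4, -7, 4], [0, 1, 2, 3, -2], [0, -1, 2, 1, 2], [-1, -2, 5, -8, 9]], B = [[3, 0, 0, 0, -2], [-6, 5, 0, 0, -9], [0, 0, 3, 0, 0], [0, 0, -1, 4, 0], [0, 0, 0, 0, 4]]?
Both have characteristic polynomial (x - 5)(x - 4)^2(x - 3)^2, but the minimal polynomial of A is (x - 5)(x - 4)(x - 3)^2 while the minimal polynomial of B is (x - 5)(x - 4)(x - 3). The minimal polynomial is a similarity invariant, so A and B are not similar.

No.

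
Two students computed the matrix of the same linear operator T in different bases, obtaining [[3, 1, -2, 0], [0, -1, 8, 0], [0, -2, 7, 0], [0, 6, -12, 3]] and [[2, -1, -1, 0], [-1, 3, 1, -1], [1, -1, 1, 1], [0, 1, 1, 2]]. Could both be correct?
No.

trace(A) = 12 but trace(B) = 8. The trace is a similarity invariant, so A and B are not similar.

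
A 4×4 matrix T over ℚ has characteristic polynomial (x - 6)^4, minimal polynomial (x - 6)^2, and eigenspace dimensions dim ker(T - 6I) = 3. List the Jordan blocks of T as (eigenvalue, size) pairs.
Jordan blocks: (6, 2), (6, 1), (6, 1)

λ = 6: algebraic multiplicity 4 (exponent in χ_T), largest block size 2 (exponent in m_T), 3 blocks (geometric multiplicity). These force block sizes [2, 1, 1].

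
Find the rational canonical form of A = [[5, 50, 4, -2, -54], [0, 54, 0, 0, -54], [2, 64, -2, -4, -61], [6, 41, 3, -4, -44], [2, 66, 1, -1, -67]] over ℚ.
The invariant factors of A (the non-unit diagonal entries of the Smith normal form of xI - A over ℚ[x]) are x + 3, (x + 2)(x + 3)^3, each dividing the next. The characteristic polynomial is their product, (x + 2)(x + 3)^4.

The rational canonical form is the block-diagonal matrix of companion matrices C(f_i):
R = [[-3, 0, 0, 0, 0], [0, 0, 0, 0, -54], [0, 1, 0, 0, -81], [0, 0, 1, 0, -45], [0, 0, 0, 1, -11]].

R = [[-3, 0, 0, 0, 0], [0, 0, 0, 0, -54], [0, 1, 0, 0, -81], [0, 0, 1, 0, -45], [0, 0, 0, 1, -11]]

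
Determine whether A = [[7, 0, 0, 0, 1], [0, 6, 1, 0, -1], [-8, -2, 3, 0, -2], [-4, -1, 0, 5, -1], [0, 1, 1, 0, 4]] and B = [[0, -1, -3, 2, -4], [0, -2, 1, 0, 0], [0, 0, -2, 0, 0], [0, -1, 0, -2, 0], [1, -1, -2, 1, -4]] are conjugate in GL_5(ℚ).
trace(A) = 25 but trace(B) = -10. The trace is a similarity invariant, so A and B are not similar.

No.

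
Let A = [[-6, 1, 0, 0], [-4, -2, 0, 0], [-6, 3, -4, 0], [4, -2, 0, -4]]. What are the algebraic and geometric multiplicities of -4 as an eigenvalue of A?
The characteristic polynomial is (x + 4)^4, so the factor x + 4 appears with exponent 4: the algebraic multiplicity is 4.

rank(A + 4I) = 1, so the eigenspace has dimension 4 - 1 = 3: the geometric multiplicity is 3.

Since 3 < 4, A is not diagonalizable.

algebraic multiplicity 4, geometric multiplicity 3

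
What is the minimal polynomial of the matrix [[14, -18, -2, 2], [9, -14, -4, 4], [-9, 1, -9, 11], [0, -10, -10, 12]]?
The characteristic polynomial factors as (x - 2)^3(x + 3). The minimal polynomial is ∏(x - λ)^{k_λ} where k_λ is the size of the largest Jordan block at λ.

For λ = -3: rank(A + 3I) = 3, and the largest Jordan block has size 1 (the smallest k with rank((A + 3I)^k) = rank((A + 3I)^(k+1))).
For λ = 2: rank(A - 2I) = 2, and the largest Jordan block has size 2 (the smallest k with rank((A - 2I)^k) = rank((A - 2I)^(k+1))).

So m_A(x) = (x - 2)^2(x + 3).

m_A(x) = (x - 2)^2(x + 3)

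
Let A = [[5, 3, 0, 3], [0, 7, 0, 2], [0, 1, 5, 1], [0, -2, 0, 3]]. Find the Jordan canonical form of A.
J = [[5, 1, 0, 0], [0, 5, 0, 0], [0, 0, 5, 0], [0, 0, 0, 5]]

The characteristic polynomial is det(xI - A) = (x - 5)^4, so the eigenvalues are 5 (algebraic multiplicity 4).

For λ = 5: rank(A - 5I) = 1, rank((A - 5I)^2) = 0. The eigenspace has dimension 4 - 1 = 3, so there are 3 Jordan blocks; the rank sequence gives block sizes [2, 1, 1].

Assembling the blocks gives the Jordan form J above.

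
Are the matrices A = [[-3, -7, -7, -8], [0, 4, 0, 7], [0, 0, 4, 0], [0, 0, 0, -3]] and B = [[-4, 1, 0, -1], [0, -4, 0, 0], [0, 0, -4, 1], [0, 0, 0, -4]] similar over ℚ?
No.

trace(A) = 2 but trace(B) = -16. The trace is a similarity invariant, so A and B are not similar.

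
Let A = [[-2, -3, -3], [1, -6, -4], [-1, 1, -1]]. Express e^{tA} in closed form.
e^{tA} = [[e^{-2*t}, (1 - e^{3*t})*e^{-5*t}, (1 - e^{3*t})*e^{-5*t}], [t*e^{-2*t}, (-t*e^{3*t} + 1)*e^{-5*t}, (-(t + 1)*e^{3*t} + 1)*e^{-5*t}], [-t*e^{-2*t}, t*e^{-2*t}, (t + 1)*e^{-2*t}]]

A has Jordan form J = [[-5, 0, 0], [0, -2, 1], [0, 0, -2]] with A = PJP^{-1}, so e^{tA} = P e^{tJ} P^{-1}.

For a Jordan block J_k(λ), e^{tJ_k(λ)} = e^{λt} · (I + tN + t^2 N^2/2! + ... + t^{k-1} N^{k-1}/(k-1)!) where N is the nilpotent superdiagonal part.

Assembling the blocks and conjugating back gives the entries of e^{tA} as shown above.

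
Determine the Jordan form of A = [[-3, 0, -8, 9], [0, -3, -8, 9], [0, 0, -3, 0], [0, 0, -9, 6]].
J = [[-3, 1, 0, 0], [0, -3, 0, 0], [0, 0, -3, 0], [0, 0, 0, 6]]

The characteristic polynomial is det(xI - A) = (x - 6)(x + 3)^3, so the eigenvalues are -3 (algebraic multiplicity 3), 6 (algebraic multiplicity 1).

For λ = -3: rank(A + 3I) = 2, rank((A + 3I)^2) = 1. The eigenspace has dimension 4 - 2 = 2, so there are 2 Jordan blocks; the rank sequence gives block sizes [2, 1].

For λ = 6: algebraic multiplicity 1 gives one 1×1 block.

Assembling the blocks gives the Jordan form J above.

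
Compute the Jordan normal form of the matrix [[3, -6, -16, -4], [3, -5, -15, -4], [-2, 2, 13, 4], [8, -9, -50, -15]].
The characteristic polynomial is det(xI - A) = (x + 1)^4, so the eigenvalues are -1 (algebraic multiplicity 4).

For λ = -1: rank(A + I) = 2, rank((A + I)^2) = 1, rank((A + I)^3) = 0. The eigenspace has dimension 4 - 2 = 2, so there are 2 Jordan blocks; the rank sequence gives block sizes [3, 1].

Assembling the blocks gives the Jordan form J above.

J = [[-1, 1, 0, 0], [0, -1, 1, 0], [0, 0, -1, 0], [0, 0, 0, -1]]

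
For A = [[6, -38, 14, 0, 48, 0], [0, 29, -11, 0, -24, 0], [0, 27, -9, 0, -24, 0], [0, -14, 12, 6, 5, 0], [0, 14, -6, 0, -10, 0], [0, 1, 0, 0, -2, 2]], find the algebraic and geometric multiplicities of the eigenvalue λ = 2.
The characteristic polynomial is (x - 6)^3(x - 2)^3, so the factor x - 2 appears with exponent 3: the algebraic multiplicity is 3.

rank(A - 2I) = 5, so the eigenspace has dimension 6 - 5 = 1: the geometric multiplicity is 1.

Since 1 < 3, A is not diagonalizable.

algebraic multiplicity 3, geometric multiplicity 1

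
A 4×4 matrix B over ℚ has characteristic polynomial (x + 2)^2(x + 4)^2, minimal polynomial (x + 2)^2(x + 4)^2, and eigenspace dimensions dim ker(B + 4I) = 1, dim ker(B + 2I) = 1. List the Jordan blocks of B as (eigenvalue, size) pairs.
λ = -4: algebraic multiplicity 2 (exponent in χ_B), largest block size 2 (exponent in m_B), 1 block (geometric multiplicity). This forces block sizes [2].
λ = -2: algebraic multiplicity 2 (exponent in χ_B), largest block size 2 (exponent in m_B), 1 block (geometric multiplicity). This forces block sizes [2].

Jordan blocks: (-4, 2), (-2, 2)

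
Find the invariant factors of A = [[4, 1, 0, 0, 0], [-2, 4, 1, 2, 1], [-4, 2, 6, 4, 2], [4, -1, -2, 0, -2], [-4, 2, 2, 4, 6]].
x - 4, x - 4, (x - 4)^3

The Jordan structure of A has elementary divisors (x - 4)^3, (x - 4), (x - 4). Arranging the block sizes at each eigenvalue in decreasing order and taking row products gives the invariant factors.

Invariant factors (smallest first, each dividing the next): x - 4, x - 4, (x - 4)^3.

Check: the last factor (x - 4)^3 is the minimal polynomial, and the product (x - 4)^5 is the characteristic polynomial.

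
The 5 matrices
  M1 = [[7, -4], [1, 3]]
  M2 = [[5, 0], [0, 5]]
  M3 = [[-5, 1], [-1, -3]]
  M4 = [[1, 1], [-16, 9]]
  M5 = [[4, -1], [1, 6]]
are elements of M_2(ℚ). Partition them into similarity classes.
Characteristic polynomials: χ_{M1} = (x - 5)^2, χ_{M2} = (x - 5)^2, χ_{M3} = (x + 4)^2, χ_{M4} = (x - 5)^2, χ_{M5} = (x - 5)^2.

{M1, M4, M5}: invariant factors (x - 5)^2.

{M2}: invariant factors x - 5, x - 5.

{M3}: invariant factors (x + 4)^2.

Matrices are similar if and only if their invariant-factor lists agree; the partition into similarity classes is {M1, M4, M5}, {M2}, {M3}.

3 classes: {M1, M4, M5}, {M2}, {M3}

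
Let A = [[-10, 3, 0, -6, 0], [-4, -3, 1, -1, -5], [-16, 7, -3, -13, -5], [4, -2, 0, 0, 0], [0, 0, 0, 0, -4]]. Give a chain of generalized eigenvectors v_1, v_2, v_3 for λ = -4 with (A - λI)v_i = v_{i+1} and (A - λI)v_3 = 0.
v_1 = [[0, 0, 1, 0, 0]]^T, v_2 = [[0, 1, 1, 0, 0]]^T, v_3 = [[3, 2, 8, -2, 0]]^T

We seek v_1 ∈ ker((A + 4I)^3) \ ker((A + 4I)^2), then set v_{i+1} = (A + 4I) v_i.

One such chain is v_1 = [[0, 0, 1, 0, 0]]^T, v_2 = [[0, 1, 1, 0, 0]]^T, v_3 = [[3, 2, 8, -2, 0]]^T. Check: (A + 4I) v_3 = [[0, 0, 0, 0, 0]]^T = 0.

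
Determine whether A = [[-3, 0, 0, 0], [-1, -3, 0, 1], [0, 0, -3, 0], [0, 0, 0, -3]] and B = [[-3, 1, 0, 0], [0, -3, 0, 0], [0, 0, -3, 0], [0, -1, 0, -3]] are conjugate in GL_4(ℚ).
Two matrices over a field are similar if and only if they have the same invariant factors.

Both A and B have characteristic polynomial (x + 3)^4 and minimal polynomial (x + 3)^2. Computing further, both have invariant factors x + 3, x + 3, (x + 3)^2. Hence A and B are similar.

Yes.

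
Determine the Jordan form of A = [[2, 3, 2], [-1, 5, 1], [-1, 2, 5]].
J = [[4, 1, 0], [0, 4, 1], [0, 0, 4]]

The characteristic polynomial is det(xI - A) = (x - 4)^3, so the eigenvalues are 4 (algebraic multiplicity 3).

For λ = 4: rank(A - 4I) = 2, rank((A - 4I)^2) = 1, rank((A - 4I)^3) = 0. The eigenspace has dimension 3 - 2 = 1, so there is 1 Jordan block; the rank sequence gives block sizes [3].

Assembling the blocks gives the Jordan form J above.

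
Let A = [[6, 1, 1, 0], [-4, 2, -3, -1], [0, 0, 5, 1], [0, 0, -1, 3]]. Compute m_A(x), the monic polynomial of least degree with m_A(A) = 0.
m_A(x) = (x - 4)^2

The characteristic polynomial factors as (x - 4)^4. The minimal polynomial is ∏(x - λ)^{k_λ} where k_λ is the size of the largest Jordan block at λ.

For λ = 4: rank(A - 4I) = 2, and the largest Jordan block has size 2 (the smallest k with rank((A - 4I)^k) = rank((A - 4I)^(k+1))).

So m_A(x) = (x - 4)^2.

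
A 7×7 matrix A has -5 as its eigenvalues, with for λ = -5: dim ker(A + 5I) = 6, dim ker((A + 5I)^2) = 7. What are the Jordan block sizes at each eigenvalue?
λ = -5: successive nullity increments [6, 1] count blocks of size ≥ k; block sizes are [2, 1, 1, 1, 1, 1].

Jordan blocks: (-5, 2), (-5, 1), (-5, 1), (-5, 1), (-5, 1), (-5, 1)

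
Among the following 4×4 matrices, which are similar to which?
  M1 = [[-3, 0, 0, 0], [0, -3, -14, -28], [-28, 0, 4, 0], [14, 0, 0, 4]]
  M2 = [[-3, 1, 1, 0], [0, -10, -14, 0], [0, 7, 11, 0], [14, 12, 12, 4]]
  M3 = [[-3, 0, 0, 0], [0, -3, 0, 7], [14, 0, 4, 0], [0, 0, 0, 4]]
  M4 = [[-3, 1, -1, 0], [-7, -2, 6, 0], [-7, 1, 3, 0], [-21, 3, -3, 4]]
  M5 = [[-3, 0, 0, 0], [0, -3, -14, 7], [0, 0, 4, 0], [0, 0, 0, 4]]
2 classes: {M1, M3, M5}, {M2, M4}

Characteristic polynomials: χ_{M1} = (x - 4)^2(x + 3)^2, χ_{M2} = (x - 4)^2(x + 3)^2, χ_{M3} = (x - 4)^2(x + 3)^2, χ_{M4} = (x - 4)^2(x + 3)^2, χ_{M5} = (x - 4)^2(x + 3)^2.

{M1, M3, M5}: invariant factors (x - 4)(x + 3), (x - 4)(x + 3).

{M2, M4}: invariant factors x - 4, (x - 4)(x + 3)^2.

Matrices are similar if and only if their invariant-factor lists agree; the partition into similarity classes is {M1, M3, M5}, {M2, M4}.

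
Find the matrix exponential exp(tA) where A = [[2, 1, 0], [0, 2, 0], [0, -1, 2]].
e^{tA} = [[e^{2*t}, t*e^{2*t}, 0], [0, e^{2*t}, 0], [0, -t*e^{2*t}, e^{2*t}]]

A has Jordan form J = [[2, 1, 0], [0, 2, 0], [0, 0, 2]] with A = PJP^{-1}, so e^{tA} = P e^{tJ} P^{-1}.

For a Jordan block J_k(λ), e^{tJ_k(λ)} = e^{λt} · (I + tN + t^2 N^2/2! + ... + t^{k-1} N^{k-1}/(k-1)!) where N is the nilpotent superdiagonal part.

Assembling the blocks and conjugating back gives the entries of e^{tA} as shown above.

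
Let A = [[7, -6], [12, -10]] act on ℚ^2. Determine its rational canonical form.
R = [[0, -2], [1, -3]]

The invariant factors of A (the non-unit diagonal entries of the Smith normal form of xI - A over ℚ[x]) are (x + 1)(x + 2), each dividing the next. The characteristic polynomial is their product, (x + 1)(x + 2).

The rational canonical form is the block-diagonal matrix of companion matrices C(f_i):
R = [[0, -2], [1, -3]].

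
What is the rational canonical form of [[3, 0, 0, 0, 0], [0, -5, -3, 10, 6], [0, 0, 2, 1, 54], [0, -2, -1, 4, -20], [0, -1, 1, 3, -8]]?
R = [[3, 0, 0, 0, 0], [0, 0, 0, 0, 108], [0, 1, 0, 0, 63], [0, 0, 1, 0, -3], [0, 0, 0, 1, -7]]

The invariant factors of A (the non-unit diagonal entries of the Smith normal form of xI - A over ℚ[x]) are x - 3, (x - 3)(x + 3)^2(x + 4), each dividing the next. The characteristic polynomial is their product, (x - 3)^2(x + 3)^2(x + 4).

The rational canonical form is the block-diagonal matrix of companion matrices C(f_i):
R = [[3, 0, 0, 0, 0], [0, 0, 0, 0, 108], [0, 1, 0, 0, 63], [0, 0, 1, 0, -3], [0, 0, 0, 1, -7]].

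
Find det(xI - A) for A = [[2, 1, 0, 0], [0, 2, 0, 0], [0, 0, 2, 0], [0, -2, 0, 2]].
xI - A = [[x - 2, -1, 0, 0], [0, x - 2, 0, 0], [0, 0, x - 2, 0], [0, 2, 0, x - 2]].

Expanding det(xI - A) along the first row:
det(xI - A) = + (x - 2)·det([[x - 2, 0, 0], [0, x - 2, 0], [2, 0, x - 2]]) - (-1)·det([[0, 0, 0], [0, x - 2, 0], [0, 0, x - 2]]) + (0)·det([[0, x - 2, 0], [0, 0, 0], [0, 2, x - 2]]) - (0)·det([[0, x - 2, 0], [0, 0, x - 2], [0, 2, 0]]).

Evaluating gives χ_A(x) = x^4 - 8x^3 + 24x^2 - 32x + 16 = (x - 2)^4.

χ_A(x) = (x - 2)^4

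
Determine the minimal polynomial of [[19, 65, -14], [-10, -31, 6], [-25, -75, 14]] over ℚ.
m_A(x) = (x - 4)(x + 1)^2

The characteristic polynomial factors as (x - 4)(x + 1)^2. The minimal polynomial is ∏(x - λ)^{k_λ} where k_λ is the size of the largest Jordan block at λ.

For λ = -1: rank(A + I) = 2, and the largest Jordan block has size 2 (the smallest k with rank((A + I)^k) = rank((A + I)^(k+1))).
For λ = 4: rank(A - 4I) = 2, and the largest Jordan block has size 1 (the smallest k with rank((A - 4I)^k) = rank((A - 4I)^(k+1))).

So m_A(x) = (x - 4)(x + 1)^2.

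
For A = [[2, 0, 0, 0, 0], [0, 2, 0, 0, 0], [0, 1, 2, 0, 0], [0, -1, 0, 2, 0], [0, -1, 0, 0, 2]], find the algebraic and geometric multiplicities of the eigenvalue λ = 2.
algebraic multiplicity 5, geometric multiplicity 4

The characteristic polynomial is (x - 2)^5, so the factor x - 2 appears with exponent 5: the algebraic multiplicity is 5.

rank(A - 2I) = 1, so the eigenspace has dimension 5 - 1 = 4: the geometric multiplicity is 4.

Since 4 < 5, A is not diagonalizable.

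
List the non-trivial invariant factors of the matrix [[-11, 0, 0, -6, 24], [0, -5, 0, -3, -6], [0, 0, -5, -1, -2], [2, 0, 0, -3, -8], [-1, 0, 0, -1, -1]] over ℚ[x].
The Jordan structure of A has elementary divisors (x + 5)^2, (x + 5)^2, (x + 5). Arranging the block sizes at each eigenvalue in decreasing order and taking row products gives the invariant factors.

Invariant factors (smallest first, each dividing the next): x + 5, (x + 5)^2, (x + 5)^2.

Check: the last factor (x + 5)^2 is the minimal polynomial, and the product (x + 5)^5 is the characteristic polynomial.

x + 5, (x + 5)^2, (x + 5)^2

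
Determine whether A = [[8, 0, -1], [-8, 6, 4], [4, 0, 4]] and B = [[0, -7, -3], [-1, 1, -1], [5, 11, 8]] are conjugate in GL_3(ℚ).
trace(A) = 18 but trace(B) = 9. The trace is a similarity invariant, so A and B are not similar.

No.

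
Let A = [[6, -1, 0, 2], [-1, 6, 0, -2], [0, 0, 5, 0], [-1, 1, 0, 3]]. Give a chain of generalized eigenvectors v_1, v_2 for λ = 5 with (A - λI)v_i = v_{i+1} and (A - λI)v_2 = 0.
We seek v_1 ∈ ker((A - 5I)^2) \ ker(A - 5I), then set v_{i+1} = (A - 5I) v_i.

One such chain is v_1 = [[1, 0, 0, -1]]^T, v_2 = [[-1, 1, 0, 1]]^T. Check: (A - 5I) v_2 = [[0, 0, 0, 0]]^T = 0.

v_1 = [[1, 0, 0, -1]]^T, v_2 = [[-1, 1, 0, 1]]^T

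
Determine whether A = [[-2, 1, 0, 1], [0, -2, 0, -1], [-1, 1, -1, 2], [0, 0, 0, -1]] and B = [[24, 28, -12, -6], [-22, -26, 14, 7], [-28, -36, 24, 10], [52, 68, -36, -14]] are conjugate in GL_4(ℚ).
trace(A) = -6 but trace(B) = 8. The trace is a similarity invariant, so A and B are not similar.

No.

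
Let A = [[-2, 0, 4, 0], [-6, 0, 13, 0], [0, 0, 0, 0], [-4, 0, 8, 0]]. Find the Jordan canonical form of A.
The characteristic polynomial is det(xI - A) = x^3(x + 2), so the eigenvalues are -2 (algebraic multiplicity 1), 0 (algebraic multiplicity 3).

For λ = -2: algebraic multiplicity 1 gives one 1×1 block.

For λ = 0: rank(A) = 2, rank(A^2) = 1. The eigenspace has dimension 4 - 2 = 2, so there are 2 Jordan blocks; the rank sequence gives block sizes [2, 1].

Assembling the blocks gives the Jordan form J above.

J = [[-2, 0, 0, 0], [0, 0, 1, 0], [0, 0, 0, 0], [0, 0, 0, 0]]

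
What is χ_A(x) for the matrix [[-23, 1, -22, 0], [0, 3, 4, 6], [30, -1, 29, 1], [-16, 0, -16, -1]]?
xI - A = [[x + 23, -1, 22, 0], [0, x - 3, -4, -6], [-30, 1, x - 29, -1], [16, 0, 16, x + 1]].

Expanding det(xI - A) along the first row:
det(xI - A) = + (x + 23)·det([[x - 3, -4, -6], [1, x - 29, -1], [0, 16, x + 1]]) - (-1)·det([[0, -4, -6], [-30, x - 29, -1], [16, 16, x + 1]]) + (22)·det([[0, x - 3, -6], [-30, 1, -1], [16, 0, x + 1]]) - (0)·det([[0, x - 3, -4], [-30, 1, x - 29], [16, 0, 16]]).

Evaluating gives χ_A(x) = x^4 - 8x^3 + 22x^2 - 24x + 9 = (x - 3)^2(x - 1)^2.

χ_A(x) = (x - 3)^2(x - 1)^2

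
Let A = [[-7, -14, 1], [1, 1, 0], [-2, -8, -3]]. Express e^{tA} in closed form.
e^{tA} = [[(1 - 4*t)*e^{-3*t}, 2*t*(-2*t - 7)*e^{-3*t}, t*(1 - 2*t)*e^{-3*t}], [t*e^{-3*t}, (t^2 + 4*t + 1)*e^{-3*t}, t^2*e^{-3*t}/2], [-2*t*e^{-3*t}, 2*t*(-t - 4)*e^{-3*t}, (1 - t^2)*e^{-3*t}]]

A has Jordan form J = [[-3, 1, 0], [0, -3, 1], [0, 0, -3]] with A = PJP^{-1}, so e^{tA} = P e^{tJ} P^{-1}.

For a Jordan block J_k(λ), e^{tJ_k(λ)} = e^{λt} · (I + tN + t^2 N^2/2! + ... + t^{k-1} N^{k-1}/(k-1)!) where N is the nilpotent superdiagonal part.

Assembling the blocks and conjugating back gives the entries of e^{tA} as shown above.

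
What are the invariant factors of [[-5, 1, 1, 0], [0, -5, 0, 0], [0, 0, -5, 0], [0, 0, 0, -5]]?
x + 5, x + 5, (x + 5)^2

The Jordan structure of A has elementary divisors (x + 5)^2, (x + 5), (x + 5). Arranging the block sizes at each eigenvalue in decreasing order and taking row products gives the invariant factors.

Invariant factors (smallest first, each dividing the next): x + 5, x + 5, (x + 5)^2.

Check: the last factor (x + 5)^2 is the minimal polynomial, and the product (x + 5)^4 is the characteristic polynomial.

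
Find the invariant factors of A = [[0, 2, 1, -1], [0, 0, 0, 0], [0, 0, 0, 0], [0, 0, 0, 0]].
x, x, x^2

The Jordan structure of A has elementary divisors x^2, x, x. Arranging the block sizes at each eigenvalue in decreasing order and taking row products gives the invariant factors.

Invariant factors (smallest first, each dividing the next): x, x, x^2.

Check: the last factor x^2 is the minimal polynomial, and the product x^4 is the characteristic polynomial.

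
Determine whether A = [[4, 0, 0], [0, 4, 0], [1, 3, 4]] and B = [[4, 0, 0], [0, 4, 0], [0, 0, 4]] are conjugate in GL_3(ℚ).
Both have characteristic polynomial (x - 4)^3, but the minimal polynomial of A is (x - 4)^2 while the minimal polynomial of B is x - 4. The minimal polynomial is a similarity invariant, so A and B are not similar.

No.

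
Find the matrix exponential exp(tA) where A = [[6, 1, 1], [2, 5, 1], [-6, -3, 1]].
e^{tA} = [[(2*t + 1)*e^{4*t}, t*e^{4*t}, t*e^{4*t}], [2*t*e^{4*t}, (t + 1)*e^{4*t}, t*e^{4*t}], [-6*t*e^{4*t}, -3*t*e^{4*t}, (1 - 3*t)*e^{4*t}]]

A has Jordan form J = [[4, 1, 0], [0, 4, 0], [0, 0, 4]] with A = PJP^{-1}, so e^{tA} = P e^{tJ} P^{-1}.

For a Jordan block J_k(λ), e^{tJ_k(λ)} = e^{λt} · (I + tN + t^2 N^2/2! + ... + t^{k-1} N^{k-1}/(k-1)!) where N is the nilpotent superdiagonal part.

Assembling the blocks and conjugating back gives the entries of e^{tA} as shown above.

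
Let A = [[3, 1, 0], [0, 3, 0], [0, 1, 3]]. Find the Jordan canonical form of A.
The characteristic polynomial is det(xI - A) = (x - 3)^3, so the eigenvalues are 3 (algebraic multiplicity 3).

For λ = 3: rank(A - 3I) = 1, rank((A - 3I)^2) = 0. The eigenspace has dimension 3 - 1 = 2, so there are 2 Jordan blocks; the rank sequence gives block sizes [2, 1].

Assembling the blocks gives the Jordan form J above.

J = [[3, 1, 0], [0, 3, 0], [0, 0, 3]]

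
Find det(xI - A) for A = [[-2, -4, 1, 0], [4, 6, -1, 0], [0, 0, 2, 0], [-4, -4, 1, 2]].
xI - A = [[x + 2, 4, -1, 0], [-4, x - 6, 1, 0], [0, 0, x - 2, 0], [4, 4, -1, x - 2]].

Expanding det(xI - A) along the first row:
det(xI - A) = + (x + 2)·det([[x - 6, 1, 0], [0, x - 2, 0], [4, -1, x - 2]]) - (4)·det([[-4, 1, 0], [0, x - 2, 0], [4, -1, x - 2]]) + (-1)·det([[-4, x - 6, 0], [0, 0, 0], [4, 4, x - 2]]) - (0)·det([[-4, x - 6, 1], [0, 0, x - 2], [4, 4, -1]]).

Evaluating gives χ_A(x) = x^4 - 8x^3 + 24x^2 - 32x + 16 = (x - 2)^4.

χ_A(x) = (x - 2)^4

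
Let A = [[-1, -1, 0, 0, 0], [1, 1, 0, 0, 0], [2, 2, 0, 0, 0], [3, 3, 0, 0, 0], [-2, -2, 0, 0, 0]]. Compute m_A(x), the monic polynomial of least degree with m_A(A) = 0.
m_A(x) = x^2

The characteristic polynomial factors as x^5. The minimal polynomial is ∏(x - λ)^{k_λ} where k_λ is the size of the largest Jordan block at λ.

For λ = 0: rank(A) = 1, and the largest Jordan block has size 2 (the smallest k with rank(A^k) = rank(A^(k+1))).

So m_A(x) = x^2.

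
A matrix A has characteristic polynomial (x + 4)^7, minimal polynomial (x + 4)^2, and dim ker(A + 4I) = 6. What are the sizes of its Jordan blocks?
λ = -4: algebraic multiplicity 7 (exponent in χ_A), largest block size 2 (exponent in m_A), 6 blocks (geometric multiplicity). These force block sizes [2, 1, 1, 1, 1, 1].

Jordan blocks: (-4, 2), (-4, 1), (-4, 1), (-4, 1), (-4, 1), (-4, 1)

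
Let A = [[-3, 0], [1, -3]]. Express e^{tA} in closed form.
e^{tA} = [[e^{-3*t}, 0], [t*e^{-3*t}, e^{-3*t}]]

A has Jordan form J = [[-3, 1], [0, -3]] with A = PJP^{-1}, so e^{tA} = P e^{tJ} P^{-1}.

For a Jordan block J_k(λ), e^{tJ_k(λ)} = e^{λt} · (I + tN + t^2 N^2/2! + ... + t^{k-1} N^{k-1}/(k-1)!) where N is the nilpotent superdiagonal part.

Assembling the blocks and conjugating back gives the entries of e^{tA} as shown above.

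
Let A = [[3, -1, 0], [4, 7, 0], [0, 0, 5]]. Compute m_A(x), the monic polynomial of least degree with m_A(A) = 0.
The characteristic polynomial factors as (x - 5)^3. The minimal polynomial is ∏(x - λ)^{k_λ} where k_λ is the size of the largest Jordan block at λ.

For λ = 5: rank(A - 5I) = 1, and the largest Jordan block has size 2 (the smallest k with rank((A - 5I)^k) = rank((A - 5I)^(k+1))).

So m_A(x) = (x - 5)^2.

m_A(x) = (x - 5)^2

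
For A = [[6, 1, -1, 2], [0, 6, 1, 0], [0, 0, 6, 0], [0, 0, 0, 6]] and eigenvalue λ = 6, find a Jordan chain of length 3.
v_1 = [[1, 0, 1, 0]]^T, v_2 = [[-1, 1, 0, 0]]^T, v_3 = [[1, 0, 0, 0]]^T

We seek v_1 ∈ ker((A - 6I)^3) \ ker((A - 6I)^2), then set v_{i+1} = (A - 6I) v_i.

One such chain is v_1 = [[1, 0, 1, 0]]^T, v_2 = [[-1, 1, 0, 0]]^T, v_3 = [[1, 0, 0, 0]]^T. Check: (A - 6I) v_3 = [[0, 0, 0, 0]]^T = 0.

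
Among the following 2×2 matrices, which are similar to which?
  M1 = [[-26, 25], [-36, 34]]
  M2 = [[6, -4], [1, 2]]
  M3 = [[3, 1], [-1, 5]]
1 class: {M1, M2, M3}

Characteristic polynomials: χ_{M1} = (x - 4)^2, χ_{M2} = (x - 4)^2, χ_{M3} = (x - 4)^2.

{M1, M2, M3}: invariant factors (x - 4)^2.

Matrices are similar if and only if their invariant-factor lists agree; the partition into similarity classes is {M1, M2, M3}.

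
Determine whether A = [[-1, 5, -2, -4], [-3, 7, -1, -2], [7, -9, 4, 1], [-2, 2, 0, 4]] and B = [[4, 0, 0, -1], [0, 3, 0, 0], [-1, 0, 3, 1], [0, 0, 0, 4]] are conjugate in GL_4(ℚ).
Both have characteristic polynomial (x - 4)^2(x - 3)^2, but the minimal polynomial of A is (x - 4)^2(x - 3)^2 while the minimal polynomial of B is (x - 4)^2(x - 3). The minimal polynomial is a similarity invariant, so A and B are not similar.

No.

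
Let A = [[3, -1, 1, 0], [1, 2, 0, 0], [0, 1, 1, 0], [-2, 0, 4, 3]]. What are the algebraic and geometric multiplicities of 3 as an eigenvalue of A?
algebraic multiplicity 1, geometric multiplicity 1

The characteristic polynomial is (x - 3)(x - 2)^3, so the factor x - 3 appears with exponent 1: the algebraic multiplicity is 1.

rank(A - 3I) = 3, so the eigenspace has dimension 4 - 3 = 1: the geometric multiplicity is 1.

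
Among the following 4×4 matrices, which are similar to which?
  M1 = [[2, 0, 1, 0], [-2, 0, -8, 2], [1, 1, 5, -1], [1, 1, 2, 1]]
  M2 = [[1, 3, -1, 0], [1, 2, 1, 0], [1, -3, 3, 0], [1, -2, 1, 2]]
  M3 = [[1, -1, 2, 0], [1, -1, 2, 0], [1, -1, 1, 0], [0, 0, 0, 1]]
2 classes: {M1, M2}, {M3}

Characteristic polynomials: χ_{M1} = (x - 2)^4, χ_{M2} = (x - 2)^4, χ_{M3} = x^2(x - 1)^2.

{M1, M2}: invariant factors x - 2, (x - 2)^3.

{M3}: invariant factors x - 1, x^2(x - 1).

Matrices are similar if and only if their invariant-factor lists agree; the partition into similarity classes is {M1, M2}, {M3}.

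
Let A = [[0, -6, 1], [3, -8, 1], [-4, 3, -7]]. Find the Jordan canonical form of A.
The characteristic polynomial is det(xI - A) = (x + 5)^3, so the eigenvalues are -5 (algebraic multiplicity 3).

For λ = -5: rank(A + 5I) = 2, rank((A + 5I)^2) = 1, rank((A + 5I)^3) = 0. The eigenspace has dimension 3 - 2 = 1, so there is 1 Jordan block; the rank sequence gives block sizes [3].

Assembling the blocks gives the Jordan form J above.

J = [[-5, 1, 0], [0, -5, 1], [0, 0, -5]]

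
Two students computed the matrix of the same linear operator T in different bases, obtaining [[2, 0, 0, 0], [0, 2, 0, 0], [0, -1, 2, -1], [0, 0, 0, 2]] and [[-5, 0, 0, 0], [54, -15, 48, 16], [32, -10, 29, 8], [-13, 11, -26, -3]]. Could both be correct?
No.

trace(A) = 8 but trace(B) = 6. The trace is a similarity invariant, so A and B are not similar.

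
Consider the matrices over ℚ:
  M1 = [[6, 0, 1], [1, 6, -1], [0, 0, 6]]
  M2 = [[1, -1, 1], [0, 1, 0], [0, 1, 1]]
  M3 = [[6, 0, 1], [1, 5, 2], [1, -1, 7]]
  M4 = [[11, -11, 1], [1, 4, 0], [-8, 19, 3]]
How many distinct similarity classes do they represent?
2 classes: {M1, M3, M4}, {M2}

Characteristic polynomials: χ_{M1} = (x - 6)^3, χ_{M2} = (x - 1)^3, χ_{M3} = (x - 6)^3, χ_{M4} = (x - 6)^3.

{M1, M3, M4}: invariant factors (x - 6)^3.

{M2}: invariant factors (x - 1)^3.

Matrices are similar if and only if their invariant-factor lists agree; the partition into similarity classes is {M1, M3, M4}, {M2}.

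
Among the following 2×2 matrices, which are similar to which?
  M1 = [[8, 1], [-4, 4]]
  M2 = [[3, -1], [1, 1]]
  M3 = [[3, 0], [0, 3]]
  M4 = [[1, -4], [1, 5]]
Characteristic polynomials: χ_{M1} = (x - 6)^2, χ_{M2} = (x - 2)^2, χ_{M3} = (x - 3)^2, χ_{M4} = (x - 3)^2.

{M1}: invariant factors (x - 6)^2.

{M2}: invariant factors (x - 2)^2.

{M3}: invariant factors x - 3, x - 3.

{M4}: invariant factors (x - 3)^2.

Matrices are similar if and only if their invariant-factor lists agree; the partition into similarity classes is {M1}, {M2}, {M3}, {M4}.

4 classes: {M1}, {M2}, {M3}, {M4}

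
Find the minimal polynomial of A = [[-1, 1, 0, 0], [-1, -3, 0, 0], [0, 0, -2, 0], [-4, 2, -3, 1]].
The characteristic polynomial factors as (x - 1)(x + 2)^3. The minimal polynomial is ∏(x - λ)^{k_λ} where k_λ is the size of the largest Jordan block at λ.

For λ = -2: rank(A + 2I) = 2, and the largest Jordan block has size 2 (the smallest k with rank((A + 2I)^k) = rank((A + 2I)^(k+1))).
For λ = 1: rank(A - I) = 3, and the largest Jordan block has size 1 (the smallest k with rank((A - I)^k) = rank((A - I)^(k+1))).

So m_A(x) = (x - 1)(x + 2)^2.

m_A(x) = (x - 1)(x + 2)^2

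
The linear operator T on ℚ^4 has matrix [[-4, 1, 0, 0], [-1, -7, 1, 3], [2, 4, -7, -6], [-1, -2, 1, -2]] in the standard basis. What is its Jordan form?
J = [[-5, 1, 0, 0], [0, -5, 1, 0], [0, 0, -5, 0], [0, 0, 0, -5]]

The characteristic polynomial is det(xI - A) = (x + 5)^4, so the eigenvalues are -5 (algebraic multiplicity 4).

For λ = -5: rank(A + 5I) = 2, rank((A + 5I)^2) = 1, rank((A + 5I)^3) = 0. The eigenspace has dimension 4 - 2 = 2, so there are 2 Jordan blocks; the rank sequence gives block sizes [3, 1].

Assembling the blocks gives the Jordan form J above.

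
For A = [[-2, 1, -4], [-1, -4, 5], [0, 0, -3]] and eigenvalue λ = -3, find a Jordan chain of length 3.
We seek v_1 ∈ ker((A + 3I)^3) \ ker((A + 3I)^2), then set v_{i+1} = (A + 3I) v_i.

One such chain is v_1 = [[2, 2, 1]]^T, v_2 = [[0, 1, 0]]^T, v_3 = [[1, -1, 0]]^T. Check: (A + 3I) v_3 = [[0, 0, 0]]^T = 0.

v_1 = [[2, 2, 1]]^T, v_2 = [[0, 1, 0]]^T, v_3 = [[1, -1, 0]]^T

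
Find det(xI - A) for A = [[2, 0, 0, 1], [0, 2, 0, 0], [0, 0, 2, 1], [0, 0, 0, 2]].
xI - A = [[x - 2, 0, 0, -1], [0, x - 2, 0, 0], [0, 0, x - 2, -1], [0, 0, 0, x - 2]].

Expanding det(xI - A) along the first row:
det(xI - A) = + (x - 2)·det([[x - 2, 0, 0], [0, x - 2, -1], [0, 0, x - 2]]) - (0)·det([[0, 0, 0], [0, x - 2, -1], [0, 0, x - 2]]) + (0)·det([[0, x - 2, 0], [0, 0, -1], [0, 0, x - 2]]) - (-1)·det([[0, x - 2, 0], [0, 0, x - 2], [0, 0, 0]]).

Evaluating gives χ_A(x) = x^4 - 8x^3 + 24x^2 - 32x + 16 = (x - 2)^4.

χ_A(x) = (x - 2)^4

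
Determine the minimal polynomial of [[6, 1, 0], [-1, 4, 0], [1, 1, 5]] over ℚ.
m_A(x) = (x - 5)^2

The characteristic polynomial factors as (x - 5)^3. The minimal polynomial is ∏(x - λ)^{k_λ} where k_λ is the size of the largest Jordan block at λ.

For λ = 5: rank(A - 5I) = 1, and the largest Jordan block has size 2 (the smallest k with rank((A - 5I)^k) = rank((A - 5I)^(k+1))).

So m_A(x) = (x - 5)^2.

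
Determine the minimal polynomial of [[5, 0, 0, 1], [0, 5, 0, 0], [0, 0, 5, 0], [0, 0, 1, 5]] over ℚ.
The characteristic polynomial factors as (x - 5)^4. The minimal polynomial is ∏(x - λ)^{k_λ} where k_λ is the size of the largest Jordan block at λ.

For λ = 5: rank(A - 5I) = 2, and the largest Jordan block has size 3 (the smallest k with rank((A - 5I)^k) = rank((A - 5I)^(k+1))).

So m_A(x) = (x - 5)^3.

m_A(x) = (x - 5)^3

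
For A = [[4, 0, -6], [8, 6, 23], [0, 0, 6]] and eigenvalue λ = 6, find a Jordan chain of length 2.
We seek v_1 ∈ ker((A - 6I)^2) \ ker(A - 6I), then set v_{i+1} = (A - 6I) v_i.

One such chain is v_1 = [[-3, 8, 1]]^T, v_2 = [[0, -1, 0]]^T. Check: (A - 6I) v_2 = [[0, 0, 0]]^T = 0.

v_1 = [[-3, 8, 1]]^T, v_2 = [[0, -1, 0]]^T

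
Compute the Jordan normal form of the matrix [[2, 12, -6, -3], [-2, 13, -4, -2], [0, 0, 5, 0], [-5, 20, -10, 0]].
J = [[5, 1, 0, 0], [0, 5, 0, 0], [0, 0, 5, 0], [0, 0, 0, 5]]

The characteristic polynomial is det(xI - A) = (x - 5)^4, so the eigenvalues are 5 (algebraic multiplicity 4).

For λ = 5: rank(A - 5I) = 1, rank((A - 5I)^2) = 0. The eigenspace has dimension 4 - 1 = 3, so there are 3 Jordan blocks; the rank sequence gives block sizes [2, 1, 1].

Assembling the blocks gives the Jordan form J above.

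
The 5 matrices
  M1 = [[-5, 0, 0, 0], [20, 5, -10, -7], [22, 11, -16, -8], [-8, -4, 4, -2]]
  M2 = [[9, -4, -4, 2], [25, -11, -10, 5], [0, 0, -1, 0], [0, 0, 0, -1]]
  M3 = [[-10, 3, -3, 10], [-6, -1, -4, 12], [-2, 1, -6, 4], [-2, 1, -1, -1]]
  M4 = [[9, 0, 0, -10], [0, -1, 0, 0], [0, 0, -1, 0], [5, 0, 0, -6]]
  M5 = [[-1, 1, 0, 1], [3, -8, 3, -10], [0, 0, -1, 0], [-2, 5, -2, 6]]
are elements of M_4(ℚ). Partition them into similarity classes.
Characteristic polynomials: χ_{M1} = (x + 4)^2(x + 5)^2, χ_{M2} = (x + 1)^4, χ_{M3} = (x + 4)^2(x + 5)^2, χ_{M4} = (x - 4)(x + 1)^3, χ_{M5} = (x + 1)^4.

{M1, M3}: invariant factors x + 5, (x + 4)^2(x + 5).

{M2}: invariant factors x + 1, x + 1, (x + 1)^2.

{M4}: invariant factors x + 1, x + 1, (x - 4)(x + 1).

{M5}: invariant factors x + 1, (x + 1)^3.

Matrices are similar if and only if their invariant-factor lists agree; the partition into similarity classes is {M1, M3}, {M2}, {M4}, {M5}.

4 classes: {M1, M3}, {M2}, {M4}, {M5}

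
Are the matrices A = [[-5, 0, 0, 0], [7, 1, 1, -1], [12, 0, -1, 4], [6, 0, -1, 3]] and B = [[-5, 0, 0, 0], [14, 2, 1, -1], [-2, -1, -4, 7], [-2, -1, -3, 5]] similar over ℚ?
Two matrices over a field are similar if and only if they have the same invariant factors.

Both A and B have characteristic polynomial (x - 1)^3(x + 5) and minimal polynomial (x - 1)^3(x + 5). Computing further, both have invariant factors (x - 1)^3(x + 5). Hence A and B are similar.

Yes.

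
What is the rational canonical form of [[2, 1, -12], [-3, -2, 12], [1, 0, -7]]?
The invariant factors of A (the non-unit diagonal entries of the Smith normal form of xI - A over ℚ[x]) are (x + 1)^2(x + 5), each dividing the next. The characteristic polynomial is their product, (x + 1)^2(x + 5).

The rational canonical form is the block-diagonal matrix of companion matrices C(f_i):
R = [[0, 0, -5], [1, 0, -11], [0, 1, -7]].

R = [[0, 0, -5], [1, 0, -11], [0, 1, -7]]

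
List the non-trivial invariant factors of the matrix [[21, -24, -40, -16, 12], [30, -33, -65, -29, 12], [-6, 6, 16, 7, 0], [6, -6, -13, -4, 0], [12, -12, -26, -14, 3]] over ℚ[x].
The Jordan structure of A has elementary divisors (x + 3), (x + 3), (x - 3)^2, (x - 3). Arranging the block sizes at each eigenvalue in decreasing order and taking row products gives the invariant factors.

Invariant factors (smallest first, each dividing the next): (x - 3)(x + 3), (x - 3)^2(x + 3).

Check: the last factor (x - 3)^2(x + 3) is the minimal polynomial, and the product (x - 3)^3(x + 3)^2 is the characteristic polynomial.

(x - 3)(x + 3), (x - 3)^2(x + 3)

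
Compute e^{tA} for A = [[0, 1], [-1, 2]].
e^{tA} = [[(1 - t)*e^{t}, t*e^{t}], [-t*e^{t}, (t + 1)*e^{t}]]

A has Jordan form J = [[1, 1], [0, 1]] with A = PJP^{-1}, so e^{tA} = P e^{tJ} P^{-1}.

For a Jordan block J_k(λ), e^{tJ_k(λ)} = e^{λt} · (I + tN + t^2 N^2/2! + ... + t^{k-1} N^{k-1}/(k-1)!) where N is the nilpotent superdiagonal part.

Assembling the blocks and conjugating back gives the entries of e^{tA} as shown above.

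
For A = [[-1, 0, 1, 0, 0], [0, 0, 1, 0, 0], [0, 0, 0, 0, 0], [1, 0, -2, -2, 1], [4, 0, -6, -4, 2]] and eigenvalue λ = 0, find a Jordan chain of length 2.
We seek v_1 ∈ ker(A^2) \ ker(A), then set v_{i+1} = A v_i.

One such chain is v_1 = [[1, -1, 1, 1, 3]]^T, v_2 = [[0, 1, 0, 0, 0]]^T. Check: A v_2 = [[0, 0, 0, 0, 0]]^T = 0.

v_1 = [[1, -1, 1, 1, 3]]^T, v_2 = [[0, 1, 0, 0, 0]]^T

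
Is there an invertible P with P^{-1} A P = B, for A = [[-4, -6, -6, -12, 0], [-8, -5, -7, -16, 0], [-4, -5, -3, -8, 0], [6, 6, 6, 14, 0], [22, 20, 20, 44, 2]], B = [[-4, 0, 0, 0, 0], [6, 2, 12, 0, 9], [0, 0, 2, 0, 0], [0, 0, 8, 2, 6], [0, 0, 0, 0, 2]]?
Two matrices over a field are similar if and only if they have the same invariant factors.

Both A and B have characteristic polynomial (x - 2)^4(x + 4) and minimal polynomial (x - 2)^2(x + 4). Computing further, both have invariant factors x - 2, x - 2, (x - 2)^2(x + 4). Hence A and B are similar.

Yes.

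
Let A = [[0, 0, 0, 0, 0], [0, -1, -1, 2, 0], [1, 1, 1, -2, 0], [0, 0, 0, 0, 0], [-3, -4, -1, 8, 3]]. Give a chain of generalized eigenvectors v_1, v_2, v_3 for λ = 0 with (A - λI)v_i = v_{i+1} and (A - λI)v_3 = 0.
We seek v_1 ∈ ker(A^3) \ ker(A^2), then set v_{i+1} = A v_i.

One such chain is v_1 = [[1, -2, 1, 0, -1]]^T, v_2 = [[0, 1, 0, 0, 1]]^T, v_3 = [[0, -1, 1, 0, -1]]^T. Check: A v_3 = [[0, 0, 0, 0, 0]]^T = 0.

v_1 = [[1, -2, 1, 0, -1]]^T, v_2 = [[0, 1, 0, 0, 1]]^T, v_3 = [[0, -1, 1, 0, -1]]^T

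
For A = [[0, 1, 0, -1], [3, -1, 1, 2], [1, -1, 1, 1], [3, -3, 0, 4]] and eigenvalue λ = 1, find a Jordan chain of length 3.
We seek v_1 ∈ ker((A - I)^3) \ ker((A - I)^2), then set v_{i+1} = (A - I) v_i.

One such chain is v_1 = [[0, 0, 1, 0]]^T, v_2 = [[0, 1, 0, 0]]^T, v_3 = [[1, -2, -1, -3]]^T. Check: (A - I) v_3 = [[0, 0, 0, 0]]^T = 0.

v_1 = [[0, 0, 1, 0]]^T, v_2 = [[0, 1, 0, 0]]^T, v_3 = [[1, -2, -1, -3]]^T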